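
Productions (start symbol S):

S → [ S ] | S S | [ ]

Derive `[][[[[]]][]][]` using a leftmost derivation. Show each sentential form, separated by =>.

S => SS => SSS => []SS => [][S]S => [][SS]S => [][[S]S]S => [][[[S]]S]S => [][[[[]]]S]S => [][[[[]]][]]S => [][[[[]]][]][]

S => SS   [S → S S]
SS => SSS   [S → S S]
SSS => []SS   [S → [ ]]
[]SS => [][S]S   [S → [ S ]]
[][S]S => [][SS]S   [S → S S]
[][SS]S => [][[S]S]S   [S → [ S ]]
[][[S]S]S => [][[[S]]S]S   [S → [ S ]]
[][[[S]]S]S => [][[[[]]]S]S   [S → [ ]]
[][[[[]]]S]S => [][[[[]]][]]S   [S → [ ]]
[][[[[]]][]]S => [][[[[]]][]][]   [S → [ ]]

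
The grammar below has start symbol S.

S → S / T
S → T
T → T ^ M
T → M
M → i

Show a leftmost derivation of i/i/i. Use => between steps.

S=>S/T=>S/T/T=>T/T/T=>M/T/T=>i/T/T=>i/M/T=>i/i/T=>i/i/M=>i/i/i

S => S/T   [S → S / T]
S/T => S/T/T   [S → S / T]
S/T/T => T/T/T   [S → T]
T/T/T => M/T/T   [T → M]
M/T/T => i/T/T   [M → i]
i/T/T => i/M/T   [T → M]
i/M/T => i/i/T   [M → i]
i/i/T => i/i/M   [T → M]
i/i/M => i/i/i   [M → i]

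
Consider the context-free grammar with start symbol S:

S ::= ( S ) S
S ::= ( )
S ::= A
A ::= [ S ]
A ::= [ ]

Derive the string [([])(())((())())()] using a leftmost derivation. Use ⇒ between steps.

S ⇒ A   [S ::= A]
A ⇒ [S]   [A ::= [ S ]]
[S] ⇒ [(S)S]   [S ::= ( S ) S]
[(S)S] ⇒ [(A)S]   [S ::= A]
[(A)S] ⇒ [([])S]   [A ::= [ ]]
[([])S] ⇒ [([])(S)S]   [S ::= ( S ) S]
[([])(S)S] ⇒ [([])(())S]   [S ::= ( )]
[([])(())S] ⇒ [([])(())(S)S]   [S ::= ( S ) S]
[([])(())(S)S] ⇒ [([])(())((S)S)S]   [S ::= ( S ) S]
[([])(())((S)S)S] ⇒ [([])(())((())S)S]   [S ::= ( )]
[([])(())((())S)S] ⇒ [([])(())((())())S]   [S ::= ( )]
[([])(())((())())S] ⇒ [([])(())((())())()]   [S ::= ( )]

S ⇒ A ⇒ [S] ⇒ [(S)S] ⇒ [(A)S] ⇒ [([])S] ⇒ [([])(S)S] ⇒ [([])(())S] ⇒ [([])(())(S)S] ⇒ [([])(())((S)S)S] ⇒ [([])(())((())S)S] ⇒ [([])(())((())())S] ⇒ [([])(())((())())()]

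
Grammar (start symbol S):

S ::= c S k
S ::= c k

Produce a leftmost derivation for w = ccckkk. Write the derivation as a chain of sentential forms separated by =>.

S => cSk   [S ::= c S k]
cSk => ccSkk   [S ::= c S k]
ccSkk => ccckkk   [S ::= c k]

S=>cSk=>ccSkk=>ccckkk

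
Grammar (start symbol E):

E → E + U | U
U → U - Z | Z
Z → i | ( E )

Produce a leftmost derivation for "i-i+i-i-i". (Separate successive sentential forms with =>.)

E => E+U => U+U => U-Z+U => Z-Z+U => i-Z+U => i-i+U => i-i+U-Z => i-i+U-Z-Z => i-i+Z-Z-Z => i-i+i-Z-Z => i-i+i-i-Z => i-i+i-i-i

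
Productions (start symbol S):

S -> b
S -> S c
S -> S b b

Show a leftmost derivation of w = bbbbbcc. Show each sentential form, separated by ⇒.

S ⇒ Sc   [S -> S c]
Sc ⇒ Scc   [S -> S c]
Scc ⇒ Sbbcc   [S -> S b b]
Sbbcc ⇒ Sbbbbcc   [S -> S b b]
Sbbbbcc ⇒ bbbbbcc   [S -> b]

S ⇒ Sc ⇒ Scc ⇒ Sbbcc ⇒ Sbbbbcc ⇒ bbbbbcc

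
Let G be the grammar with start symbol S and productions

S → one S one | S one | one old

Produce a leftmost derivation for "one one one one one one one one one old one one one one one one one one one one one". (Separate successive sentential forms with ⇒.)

S ⇒ S one ⇒ one S one one ⇒ one one S one one one ⇒ one one one S one one one one ⇒ one one one one S one one one one one ⇒ one one one one S one one one one one one ⇒ one one one one S one one one one one one one ⇒ one one one one one S one one one one one one one one ⇒ one one one one one one S one one one one one one one one one ⇒ one one one one one one one S one one one one one one one one one one ⇒ one one one one one one one one S one one one one one one one one one one one ⇒ one one one one one one one one one old one one one one one one one one one one one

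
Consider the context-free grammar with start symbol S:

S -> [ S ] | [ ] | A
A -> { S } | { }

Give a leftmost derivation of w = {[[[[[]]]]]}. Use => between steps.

S => A   [S -> A]
A => {S}   [A -> { S }]
{S} => {[S]}   [S -> [ S ]]
{[S]} => {[[S]]}   [S -> [ S ]]
{[[S]]} => {[[[S]]]}   [S -> [ S ]]
{[[[S]]]} => {[[[[S]]]]}   [S -> [ S ]]
{[[[[S]]]]} => {[[[[[]]]]]}   [S -> [ ]]

S=>A=>{S}=>{[S]}=>{[[S]]}=>{[[[S]]]}=>{[[[[S]]]]}=>{[[[[[]]]]]}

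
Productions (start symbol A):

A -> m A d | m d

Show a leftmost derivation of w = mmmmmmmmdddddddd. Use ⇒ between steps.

A ⇒ mAd ⇒ mmAdd ⇒ mmmAddd ⇒ mmmmAdddd ⇒ mmmmmAddddd ⇒ mmmmmmAdddddd ⇒ mmmmmmmAddddddd ⇒ mmmmmmmmdddddddd

A ⇒ mAd   [A -> m A d]
mAd ⇒ mmAdd   [A -> m A d]
mmAdd ⇒ mmmAddd   [A -> m A d]
mmmAddd ⇒ mmmmAdddd   [A -> m A d]
mmmmAdddd ⇒ mmmmmAddddd   [A -> m A d]
mmmmmAddddd ⇒ mmmmmmAdddddd   [A -> m A d]
mmmmmmAdddddd ⇒ mmmmmmmAddddddd   [A -> m A d]
mmmmmmmAddddddd ⇒ mmmmmmmmdddddddd   [A -> m d]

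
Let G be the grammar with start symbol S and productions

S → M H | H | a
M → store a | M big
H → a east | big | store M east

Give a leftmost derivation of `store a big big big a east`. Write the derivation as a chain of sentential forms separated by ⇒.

S ⇒ M H   [S → M H]
M H ⇒ M big H   [M → M big]
M big H ⇒ M big big H   [M → M big]
M big big H ⇒ M big big big H   [M → M big]
M big big big H ⇒ store a big big big H   [M → store a]
store a big big big H ⇒ store a big big big a east   [H → a east]

S ⇒ M H ⇒ M big H ⇒ M big big H ⇒ M big big big H ⇒ store a big big big H ⇒ store a big big big a east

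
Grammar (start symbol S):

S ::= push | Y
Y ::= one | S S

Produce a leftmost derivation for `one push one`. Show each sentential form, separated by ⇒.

S ⇒ Y   [S ::= Y]
Y ⇒ S S   [Y ::= S S]
S S ⇒ Y S   [S ::= Y]
Y S ⇒ S S S   [Y ::= S S]
S S S ⇒ Y S S   [S ::= Y]
Y S S ⇒ one S S   [Y ::= one]
one S S ⇒ one push S   [S ::= push]
one push S ⇒ one push Y   [S ::= Y]
one push Y ⇒ one push one   [Y ::= one]

S ⇒ Y ⇒ S S ⇒ Y S ⇒ S S S ⇒ Y S S ⇒ one S S ⇒ one push S ⇒ one push Y ⇒ one push one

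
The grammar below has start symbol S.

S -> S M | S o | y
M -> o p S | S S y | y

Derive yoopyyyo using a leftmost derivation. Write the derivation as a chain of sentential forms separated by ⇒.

S ⇒ So   [S -> S o]
So ⇒ SMo   [S -> S M]
SMo ⇒ SoMo   [S -> S o]
SoMo ⇒ yoMo   [S -> y]
yoMo ⇒ yoopSo   [M -> o p S]
yoopSo ⇒ yoopSMo   [S -> S M]
yoopSMo ⇒ yoopSMMo   [S -> S M]
yoopSMMo ⇒ yoopyMMo   [S -> y]
yoopyMMo ⇒ yoopyyMo   [M -> y]
yoopyyMo ⇒ yoopyyyo   [M -> y]

S⇒So⇒SMo⇒SoMo⇒yoMo⇒yoopSo⇒yoopSMo⇒yoopSMMo⇒yoopyMMo⇒yoopyyMo⇒yoopyyyo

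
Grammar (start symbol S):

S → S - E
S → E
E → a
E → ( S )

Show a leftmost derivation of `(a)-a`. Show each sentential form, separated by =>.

S => S-E => E-E => (S)-E => (E)-E => (a)-E => (a)-a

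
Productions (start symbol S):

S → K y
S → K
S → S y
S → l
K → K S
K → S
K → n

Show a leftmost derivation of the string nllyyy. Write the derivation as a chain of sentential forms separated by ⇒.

S⇒Sy⇒Kyy⇒Syy⇒Kyyy⇒KSyyy⇒KSSyyy⇒nSSyyy⇒nlSyyy⇒nllyyy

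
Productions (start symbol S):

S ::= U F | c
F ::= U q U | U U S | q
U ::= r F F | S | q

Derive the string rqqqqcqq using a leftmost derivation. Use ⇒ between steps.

S ⇒ UF ⇒ rFFF ⇒ rUUSFF ⇒ rSUSFF ⇒ rUFUSFF ⇒ rSFUSFF ⇒ rUFFUSFF ⇒ rqFFUSFF ⇒ rqqFUSFF ⇒ rqqqUSFF ⇒ rqqqqSFF ⇒ rqqqqcFF ⇒ rqqqqcqF ⇒ rqqqqcqq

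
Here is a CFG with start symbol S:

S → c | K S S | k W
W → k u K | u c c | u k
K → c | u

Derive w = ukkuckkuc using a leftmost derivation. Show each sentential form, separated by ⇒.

S ⇒ KSS ⇒ uSS ⇒ ukWS ⇒ ukkuKS ⇒ ukkucS ⇒ ukkuckW ⇒ ukkuckkuK ⇒ ukkuckkuc

S ⇒ KSS   [S → K S S]
KSS ⇒ uSS   [K → u]
uSS ⇒ ukWS   [S → k W]
ukWS ⇒ ukkuKS   [W → k u K]
ukkuKS ⇒ ukkucS   [K → c]
ukkucS ⇒ ukkuckW   [S → k W]
ukkuckW ⇒ ukkuckkuK   [W → k u K]
ukkuckkuK ⇒ ukkuckkuc   [K → c]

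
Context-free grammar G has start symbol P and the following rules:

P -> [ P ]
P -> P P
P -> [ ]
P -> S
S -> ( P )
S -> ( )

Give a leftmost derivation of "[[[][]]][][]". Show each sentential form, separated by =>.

P => PP => PPP => [P]PP => [[P]]PP => [[PP]]PP => [[[]P]]PP => [[[][]]]PP => [[[][]]][]P => [[[][]]][][]

P => PP   [P -> P P]
PP => PPP   [P -> P P]
PPP => [P]PP   [P -> [ P ]]
[P]PP => [[P]]PP   [P -> [ P ]]
[[P]]PP => [[PP]]PP   [P -> P P]
[[PP]]PP => [[[]P]]PP   [P -> [ ]]
[[[]P]]PP => [[[][]]]PP   [P -> [ ]]
[[[][]]]PP => [[[][]]][]P   [P -> [ ]]
[[[][]]][]P => [[[][]]][][]   [P -> [ ]]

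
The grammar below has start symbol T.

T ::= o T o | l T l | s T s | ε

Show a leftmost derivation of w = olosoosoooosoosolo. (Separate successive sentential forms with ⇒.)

T ⇒ oTo   [T ::= o T o]
oTo ⇒ olTlo   [T ::= l T l]
olTlo ⇒ oloTolo   [T ::= o T o]
oloTolo ⇒ olosTsolo   [T ::= s T s]
olosTsolo ⇒ olosoTosolo   [T ::= o T o]
olosoTosolo ⇒ olosooToosolo   [T ::= o T o]
olosooToosolo ⇒ olosoosTsoosolo   [T ::= s T s]
olosoosTsoosolo ⇒ olosoosoTosoosolo   [T ::= o T o]
olosoosoTosoosolo ⇒ olosoosooToosoosolo   [T ::= o T o]
olosoosooToosoosolo ⇒ olosoosoooosoosolo   [T ::= ε]

T⇒oTo⇒olTlo⇒oloTolo⇒olosTsolo⇒olosoTosolo⇒olosooToosolo⇒olosoosTsoosolo⇒olosoosoTosoosolo⇒olosoosooToosoosolo⇒olosoosoooosoosolo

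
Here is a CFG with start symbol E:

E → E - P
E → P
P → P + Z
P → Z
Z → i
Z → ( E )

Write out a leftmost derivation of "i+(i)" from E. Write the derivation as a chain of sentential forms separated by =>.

E=>P=>P+Z=>Z+Z=>i+Z=>i+(E)=>i+(P)=>i+(Z)=>i+(i)

E => P   [E → P]
P => P+Z   [P → P + Z]
P+Z => Z+Z   [P → Z]
Z+Z => i+Z   [Z → i]
i+Z => i+(E)   [Z → ( E )]
i+(E) => i+(P)   [E → P]
i+(P) => i+(Z)   [P → Z]
i+(Z) => i+(i)   [Z → i]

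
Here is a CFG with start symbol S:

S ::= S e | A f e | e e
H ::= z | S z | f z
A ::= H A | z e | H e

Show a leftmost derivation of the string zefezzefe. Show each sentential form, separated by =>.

S => Afe   [S ::= A f e]
Afe => HAfe   [A ::= H A]
HAfe => SzAfe   [H ::= S z]
SzAfe => AfezAfe   [S ::= A f e]
AfezAfe => zefezAfe   [A ::= z e]
zefezAfe => zefezHefe   [A ::= H e]
zefezHefe => zefezzefe   [H ::= z]

S=>Afe=>HAfe=>SzAfe=>AfezAfe=>zefezAfe=>zefezHefe=>zefezzefe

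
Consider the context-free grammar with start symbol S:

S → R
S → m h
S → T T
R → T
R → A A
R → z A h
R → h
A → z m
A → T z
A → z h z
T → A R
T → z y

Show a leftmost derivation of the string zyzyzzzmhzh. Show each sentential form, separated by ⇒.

S ⇒ TT   [S → T T]
TT ⇒ zyT   [T → z y]
zyT ⇒ zyAR   [T → A R]
zyAR ⇒ zyTzR   [A → T z]
zyTzR ⇒ zyARzR   [T → A R]
zyARzR ⇒ zyTzRzR   [A → T z]
zyTzRzR ⇒ zyzyzRzR   [T → z y]
zyzyzRzR ⇒ zyzyzzAhzR   [R → z A h]
zyzyzzAhzR ⇒ zyzyzzzmhzR   [A → z m]
zyzyzzzmhzR ⇒ zyzyzzzmhzh   [R → h]

S ⇒ TT ⇒ zyT ⇒ zyAR ⇒ zyTzR ⇒ zyARzR ⇒ zyTzRzR ⇒ zyzyzRzR ⇒ zyzyzzAhzR ⇒ zyzyzzzmhzR ⇒ zyzyzzzmhzh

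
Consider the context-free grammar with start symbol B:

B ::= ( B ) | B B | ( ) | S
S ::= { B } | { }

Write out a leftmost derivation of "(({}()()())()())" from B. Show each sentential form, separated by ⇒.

B ⇒ (B) ⇒ (BB) ⇒ (BBB) ⇒ ((B)BB) ⇒ ((BB)BB) ⇒ ((BBB)BB) ⇒ ((BBBB)BB) ⇒ ((SBBB)BB) ⇒ (({}BBB)BB) ⇒ (({}()BB)BB) ⇒ (({}()()B)BB) ⇒ (({}()()())BB) ⇒ (({}()()())()B) ⇒ (({}()()())()())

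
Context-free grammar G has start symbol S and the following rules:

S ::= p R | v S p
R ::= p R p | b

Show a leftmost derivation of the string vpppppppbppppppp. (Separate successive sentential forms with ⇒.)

S ⇒ vSp   [S ::= v S p]
vSp ⇒ vpRp   [S ::= p R]
vpRp ⇒ vppRpp   [R ::= p R p]
vppRpp ⇒ vpppRppp   [R ::= p R p]
vpppRppp ⇒ vppppRpppp   [R ::= p R p]
vppppRpppp ⇒ vpppppRppppp   [R ::= p R p]
vpppppRppppp ⇒ vppppppRpppppp   [R ::= p R p]
vppppppRpppppp ⇒ vpppppppRppppppp   [R ::= p R p]
vpppppppRppppppp ⇒ vpppppppbppppppp   [R ::= b]

S ⇒ vSp ⇒ vpRp ⇒ vppRpp ⇒ vpppRppp ⇒ vppppRpppp ⇒ vpppppRppppp ⇒ vppppppRpppppp ⇒ vpppppppRppppppp ⇒ vpppppppbppppppp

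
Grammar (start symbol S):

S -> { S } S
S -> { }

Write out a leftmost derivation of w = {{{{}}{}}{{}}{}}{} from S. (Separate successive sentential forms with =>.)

S=>{S}S=>{{S}S}S=>{{{S}S}S}S=>{{{{}}S}S}S=>{{{{}}{}}S}S=>{{{{}}{}}{S}S}S=>{{{{}}{}}{{}}S}S=>{{{{}}{}}{{}}{}}S=>{{{{}}{}}{{}}{}}{}

S => {S}S   [S -> { S } S]
{S}S => {{S}S}S   [S -> { S } S]
{{S}S}S => {{{S}S}S}S   [S -> { S } S]
{{{S}S}S}S => {{{{}}S}S}S   [S -> { }]
{{{{}}S}S}S => {{{{}}{}}S}S   [S -> { }]
{{{{}}{}}S}S => {{{{}}{}}{S}S}S   [S -> { S } S]
{{{{}}{}}{S}S}S => {{{{}}{}}{{}}S}S   [S -> { }]
{{{{}}{}}{{}}S}S => {{{{}}{}}{{}}{}}S   [S -> { }]
{{{{}}{}}{{}}{}}S => {{{{}}{}}{{}}{}}{}   [S -> { }]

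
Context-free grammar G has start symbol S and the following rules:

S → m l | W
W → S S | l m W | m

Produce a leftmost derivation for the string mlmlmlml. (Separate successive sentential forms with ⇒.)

S ⇒ W   [S → W]
W ⇒ SS   [W → S S]
SS ⇒ mlS   [S → m l]
mlS ⇒ mlW   [S → W]
mlW ⇒ mlSS   [W → S S]
mlSS ⇒ mlWS   [S → W]
mlWS ⇒ mlSSS   [W → S S]
mlSSS ⇒ mlmlSS   [S → m l]
mlmlSS ⇒ mlmlmlS   [S → m l]
mlmlmlS ⇒ mlmlmlml   [S → m l]

S⇒W⇒SS⇒mlS⇒mlW⇒mlSS⇒mlWS⇒mlSSS⇒mlmlSS⇒mlmlmlS⇒mlmlmlml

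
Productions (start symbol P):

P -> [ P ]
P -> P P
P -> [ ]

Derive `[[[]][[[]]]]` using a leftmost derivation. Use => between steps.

P => [P] => [PP] => [[P]P] => [[[]]P] => [[[]][P]] => [[[]][[P]]] => [[[]][[[]]]]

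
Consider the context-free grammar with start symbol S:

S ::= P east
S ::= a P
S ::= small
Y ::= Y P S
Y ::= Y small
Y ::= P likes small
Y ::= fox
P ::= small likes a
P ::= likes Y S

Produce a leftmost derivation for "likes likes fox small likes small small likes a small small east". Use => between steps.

S => P east   [S ::= P east]
P east => likes Y S east   [P ::= likes Y S]
likes Y S east => likes Y P S S east   [Y ::= Y P S]
likes Y P S S east => likes P likes small P S S east   [Y ::= P likes small]
likes P likes small P S S east => likes likes Y S likes small P S S east   [P ::= likes Y S]
likes likes Y S likes small P S S east => likes likes fox S likes small P S S east   [Y ::= fox]
likes likes fox S likes small P S S east => likes likes fox small likes small P S S east   [S ::= small]
likes likes fox small likes small P S S east => likes likes fox small likes small small likes a S S east   [P ::= small likes a]
likes likes fox small likes small small likes a S S east => likes likes fox small likes small small likes a small S east   [S ::= small]
likes likes fox small likes small small likes a small S east => likes likes fox small likes small small likes a small small east   [S ::= small]

S => P east => likes Y S east => likes Y P S S east => likes P likes small P S S east => likes likes Y S likes small P S S east => likes likes fox S likes small P S S east => likes likes fox small likes small P S S east => likes likes fox small likes small small likes a S S east => likes likes fox small likes small small likes a small S east => likes likes fox small likes small small likes a small small east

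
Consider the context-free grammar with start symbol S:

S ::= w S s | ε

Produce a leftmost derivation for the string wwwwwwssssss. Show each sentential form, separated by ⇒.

S ⇒ wSs   [S ::= w S s]
wSs ⇒ wwSss   [S ::= w S s]
wwSss ⇒ wwwSsss   [S ::= w S s]
wwwSsss ⇒ wwwwSssss   [S ::= w S s]
wwwwSssss ⇒ wwwwwSsssss   [S ::= w S s]
wwwwwSsssss ⇒ wwwwwwSssssss   [S ::= w S s]
wwwwwwSssssss ⇒ wwwwwwssssss   [S ::= ε]

S ⇒ wSs ⇒ wwSss ⇒ wwwSsss ⇒ wwwwSssss ⇒ wwwwwSsssss ⇒ wwwwwwSssssss ⇒ wwwwwwssssss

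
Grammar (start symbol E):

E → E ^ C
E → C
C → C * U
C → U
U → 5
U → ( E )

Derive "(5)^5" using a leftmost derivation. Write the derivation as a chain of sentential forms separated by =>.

E => E^C => C^C => U^C => (E)^C => (C)^C => (U)^C => (5)^C => (5)^U => (5)^5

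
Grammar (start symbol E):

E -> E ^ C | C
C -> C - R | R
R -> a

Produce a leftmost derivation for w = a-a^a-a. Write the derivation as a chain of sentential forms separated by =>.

E=>E^C=>C^C=>C-R^C=>R-R^C=>a-R^C=>a-a^C=>a-a^C-R=>a-a^R-R=>a-a^a-R=>a-a^a-a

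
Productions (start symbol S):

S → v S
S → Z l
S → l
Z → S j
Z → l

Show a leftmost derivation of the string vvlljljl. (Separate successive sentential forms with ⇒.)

S⇒vS⇒vZl⇒vSjl⇒vZljl⇒vSjljl⇒vvSjljl⇒vvZljljl⇒vvlljljl

S ⇒ vS   [S → v S]
vS ⇒ vZl   [S → Z l]
vZl ⇒ vSjl   [Z → S j]
vSjl ⇒ vZljl   [S → Z l]
vZljl ⇒ vSjljl   [Z → S j]
vSjljl ⇒ vvSjljl   [S → v S]
vvSjljl ⇒ vvZljljl   [S → Z l]
vvZljljl ⇒ vvlljljl   [Z → l]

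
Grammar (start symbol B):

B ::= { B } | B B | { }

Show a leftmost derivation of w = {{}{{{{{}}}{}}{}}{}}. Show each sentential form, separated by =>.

B => {B}   [B ::= { B }]
{B} => {BB}   [B ::= B B]
{BB} => {BBB}   [B ::= B B]
{BBB} => {{}BB}   [B ::= { }]
{{}BB} => {{}{B}B}   [B ::= { B }]
{{}{B}B} => {{}{BB}B}   [B ::= B B]
{{}{BB}B} => {{}{{B}B}B}   [B ::= { B }]
{{}{{B}B}B} => {{}{{BB}B}B}   [B ::= B B]
{{}{{BB}B}B} => {{}{{{B}B}B}B}   [B ::= { B }]
{{}{{{B}B}B}B} => {{}{{{{B}}B}B}B}   [B ::= { B }]
{{}{{{{B}}B}B}B} => {{}{{{{{}}}B}B}B}   [B ::= { }]
{{}{{{{{}}}B}B}B} => {{}{{{{{}}}{}}B}B}   [B ::= { }]
{{}{{{{{}}}{}}B}B} => {{}{{{{{}}}{}}{}}B}   [B ::= { }]
{{}{{{{{}}}{}}{}}B} => {{}{{{{{}}}{}}{}}{}}   [B ::= { }]

B => {B} => {BB} => {BBB} => {{}BB} => {{}{B}B} => {{}{BB}B} => {{}{{B}B}B} => {{}{{BB}B}B} => {{}{{{B}B}B}B} => {{}{{{{B}}B}B}B} => {{}{{{{{}}}B}B}B} => {{}{{{{{}}}{}}B}B} => {{}{{{{{}}}{}}{}}B} => {{}{{{{{}}}{}}{}}{}}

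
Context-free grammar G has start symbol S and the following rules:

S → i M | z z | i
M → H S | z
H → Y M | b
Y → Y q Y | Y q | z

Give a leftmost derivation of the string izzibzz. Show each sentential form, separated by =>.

S => iM   [S → i M]
iM => iHS   [M → H S]
iHS => iYMS   [H → Y M]
iYMS => izMS   [Y → z]
izMS => izzS   [M → z]
izzS => izziM   [S → i M]
izziM => izziHS   [M → H S]
izziHS => izzibS   [H → b]
izzibS => izzibzz   [S → z z]

S => iM => iHS => iYMS => izMS => izzS => izziM => izziHS => izzibS => izzibzz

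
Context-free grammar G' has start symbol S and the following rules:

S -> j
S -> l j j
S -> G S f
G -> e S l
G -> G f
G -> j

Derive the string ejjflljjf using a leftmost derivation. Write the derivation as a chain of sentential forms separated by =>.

S => GSf => eSlSf => eGSflSf => ejSflSf => ejjflSf => ejjflljjf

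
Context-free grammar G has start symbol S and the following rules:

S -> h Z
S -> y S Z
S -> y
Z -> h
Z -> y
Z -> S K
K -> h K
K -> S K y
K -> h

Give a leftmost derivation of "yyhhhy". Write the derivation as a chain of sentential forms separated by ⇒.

S ⇒ ySZ   [S -> y S Z]
ySZ ⇒ yySZZ   [S -> y S Z]
yySZZ ⇒ yyhZZZ   [S -> h Z]
yyhZZZ ⇒ yyhhZZ   [Z -> h]
yyhhZZ ⇒ yyhhhZ   [Z -> h]
yyhhhZ ⇒ yyhhhy   [Z -> y]

S⇒ySZ⇒yySZZ⇒yyhZZZ⇒yyhhZZ⇒yyhhhZ⇒yyhhhy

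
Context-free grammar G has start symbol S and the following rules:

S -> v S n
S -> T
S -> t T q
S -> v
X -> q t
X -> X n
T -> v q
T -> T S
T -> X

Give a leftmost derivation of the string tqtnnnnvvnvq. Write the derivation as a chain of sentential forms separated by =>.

S => tTq   [S -> t T q]
tTq => tTSq   [T -> T S]
tTSq => tTSSq   [T -> T S]
tTSSq => tXSSq   [T -> X]
tXSSq => tXnSSq   [X -> X n]
tXnSSq => tXnnSSq   [X -> X n]
tXnnSSq => tXnnnSSq   [X -> X n]
tXnnnSSq => tXnnnnSSq   [X -> X n]
tXnnnnSSq => tqtnnnnSSq   [X -> q t]
tqtnnnnSSq => tqtnnnnvSnSq   [S -> v S n]
tqtnnnnvSnSq => tqtnnnnvvnSq   [S -> v]
tqtnnnnvvnSq => tqtnnnnvvnvq   [S -> v]

S=>tTq=>tTSq=>tTSSq=>tXSSq=>tXnSSq=>tXnnSSq=>tXnnnSSq=>tXnnnnSSq=>tqtnnnnSSq=>tqtnnnnvSnSq=>tqtnnnnvvnSq=>tqtnnnnvvnvq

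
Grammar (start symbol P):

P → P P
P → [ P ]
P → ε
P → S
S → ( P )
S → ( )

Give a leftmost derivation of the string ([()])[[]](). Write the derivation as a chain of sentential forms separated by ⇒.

P ⇒ PP ⇒ SP ⇒ (P)P ⇒ ([P])P ⇒ ([S])P ⇒ ([()])P ⇒ ([()])PP ⇒ ([()])[P]P ⇒ ([()])[[P]]P ⇒ ([()])[[]]P ⇒ ([()])[[]]PP ⇒ ([()])[[]]SP ⇒ ([()])[[]]()P ⇒ ([()])[[]]()

P ⇒ PP   [P → P P]
PP ⇒ SP   [P → S]
SP ⇒ (P)P   [S → ( P )]
(P)P ⇒ ([P])P   [P → [ P ]]
([P])P ⇒ ([S])P   [P → S]
([S])P ⇒ ([()])P   [S → ( )]
([()])P ⇒ ([()])PP   [P → P P]
([()])PP ⇒ ([()])[P]P   [P → [ P ]]
([()])[P]P ⇒ ([()])[[P]]P   [P → [ P ]]
([()])[[P]]P ⇒ ([()])[[]]P   [P → ε]
([()])[[]]P ⇒ ([()])[[]]PP   [P → P P]
([()])[[]]PP ⇒ ([()])[[]]SP   [P → S]
([()])[[]]SP ⇒ ([()])[[]]()P   [S → ( )]
([()])[[]]()P ⇒ ([()])[[]]()   [P → ε]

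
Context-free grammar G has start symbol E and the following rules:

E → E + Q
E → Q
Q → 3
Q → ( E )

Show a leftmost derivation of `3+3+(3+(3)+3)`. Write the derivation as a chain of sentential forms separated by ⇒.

E⇒E+Q⇒E+Q+Q⇒Q+Q+Q⇒3+Q+Q⇒3+3+Q⇒3+3+(E)⇒3+3+(E+Q)⇒3+3+(E+Q+Q)⇒3+3+(Q+Q+Q)⇒3+3+(3+Q+Q)⇒3+3+(3+(E)+Q)⇒3+3+(3+(Q)+Q)⇒3+3+(3+(3)+Q)⇒3+3+(3+(3)+3)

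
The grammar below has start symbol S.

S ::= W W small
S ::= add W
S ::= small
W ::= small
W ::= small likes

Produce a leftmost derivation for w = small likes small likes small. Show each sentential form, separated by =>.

S => W W small => small likes W small => small likes small likes small

S => W W small   [S ::= W W small]
W W small => small likes W small   [W ::= small likes]
small likes W small => small likes small likes small   [W ::= small likes]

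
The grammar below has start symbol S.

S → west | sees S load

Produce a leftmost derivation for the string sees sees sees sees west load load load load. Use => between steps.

S => sees S load   [S → sees S load]
sees S load => sees sees S load load   [S → sees S load]
sees sees S load load => sees sees sees S load load load   [S → sees S load]
sees sees sees S load load load => sees sees sees sees S load load load load   [S → sees S load]
sees sees sees sees S load load load load => sees sees sees sees west load load load load   [S → west]

S => sees S load => sees sees S load load => sees sees sees S load load load => sees sees sees sees S load load load load => sees sees sees sees west load load load load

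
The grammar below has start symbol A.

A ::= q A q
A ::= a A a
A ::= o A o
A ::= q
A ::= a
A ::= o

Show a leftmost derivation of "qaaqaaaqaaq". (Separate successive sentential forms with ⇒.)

A ⇒ qAq   [A ::= q A q]
qAq ⇒ qaAaq   [A ::= a A a]
qaAaq ⇒ qaaAaaq   [A ::= a A a]
qaaAaaq ⇒ qaaqAqaaq   [A ::= q A q]
qaaqAqaaq ⇒ qaaqaAaqaaq   [A ::= a A a]
qaaqaAaqaaq ⇒ qaaqaaaqaaq   [A ::= a]

A ⇒ qAq ⇒ qaAaq ⇒ qaaAaaq ⇒ qaaqAqaaq ⇒ qaaqaAaqaaq ⇒ qaaqaaaqaaq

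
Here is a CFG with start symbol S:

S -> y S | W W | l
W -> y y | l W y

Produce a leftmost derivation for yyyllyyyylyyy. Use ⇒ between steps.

S ⇒ yS ⇒ yyS ⇒ yyyS ⇒ yyyWW ⇒ yyylWyW ⇒ yyyllWyyW ⇒ yyyllyyyyW ⇒ yyyllyyyylWy ⇒ yyyllyyyylyyy

S ⇒ yS   [S -> y S]
yS ⇒ yyS   [S -> y S]
yyS ⇒ yyyS   [S -> y S]
yyyS ⇒ yyyWW   [S -> W W]
yyyWW ⇒ yyylWyW   [W -> l W y]
yyylWyW ⇒ yyyllWyyW   [W -> l W y]
yyyllWyyW ⇒ yyyllyyyyW   [W -> y y]
yyyllyyyyW ⇒ yyyllyyyylWy   [W -> l W y]
yyyllyyyylWy ⇒ yyyllyyyylyyy   [W -> y y]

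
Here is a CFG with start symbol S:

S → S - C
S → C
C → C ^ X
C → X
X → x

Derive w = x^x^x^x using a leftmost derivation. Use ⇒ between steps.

S⇒C⇒C^X⇒C^X^X⇒C^X^X^X⇒X^X^X^X⇒x^X^X^X⇒x^x^X^X⇒x^x^x^X⇒x^x^x^x

S ⇒ C   [S → C]
C ⇒ C^X   [C → C ^ X]
C^X ⇒ C^X^X   [C → C ^ X]
C^X^X ⇒ C^X^X^X   [C → C ^ X]
C^X^X^X ⇒ X^X^X^X   [C → X]
X^X^X^X ⇒ x^X^X^X   [X → x]
x^X^X^X ⇒ x^x^X^X   [X → x]
x^x^X^X ⇒ x^x^x^X   [X → x]
x^x^x^X ⇒ x^x^x^x   [X → x]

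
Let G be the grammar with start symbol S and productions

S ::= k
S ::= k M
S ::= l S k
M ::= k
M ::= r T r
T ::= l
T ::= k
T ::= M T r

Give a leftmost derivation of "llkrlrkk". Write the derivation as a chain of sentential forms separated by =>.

S => lSk => llSkk => llkMkk => llkrTrkk => llkrlrkk

S => lSk   [S ::= l S k]
lSk => llSkk   [S ::= l S k]
llSkk => llkMkk   [S ::= k M]
llkMkk => llkrTrkk   [M ::= r T r]
llkrTrkk => llkrlrkk   [T ::= l]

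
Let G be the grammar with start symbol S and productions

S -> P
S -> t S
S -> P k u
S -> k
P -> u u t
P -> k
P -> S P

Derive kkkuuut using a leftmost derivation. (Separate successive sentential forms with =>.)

S => P => SP => PkuP => SPkuP => PPkuP => kPkuP => kkkuP => kkkuuut

S => P   [S -> P]
P => SP   [P -> S P]
SP => PkuP   [S -> P k u]
PkuP => SPkuP   [P -> S P]
SPkuP => PPkuP   [S -> P]
PPkuP => kPkuP   [P -> k]
kPkuP => kkkuP   [P -> k]
kkkuP => kkkuuut   [P -> u u t]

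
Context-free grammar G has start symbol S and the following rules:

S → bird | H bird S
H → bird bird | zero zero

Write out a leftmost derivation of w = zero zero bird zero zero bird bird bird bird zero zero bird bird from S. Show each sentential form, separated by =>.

S => H bird S => zero zero bird S => zero zero bird H bird S => zero zero bird zero zero bird S => zero zero bird zero zero bird H bird S => zero zero bird zero zero bird bird bird bird S => zero zero bird zero zero bird bird bird bird H bird S => zero zero bird zero zero bird bird bird bird zero zero bird S => zero zero bird zero zero bird bird bird bird zero zero bird bird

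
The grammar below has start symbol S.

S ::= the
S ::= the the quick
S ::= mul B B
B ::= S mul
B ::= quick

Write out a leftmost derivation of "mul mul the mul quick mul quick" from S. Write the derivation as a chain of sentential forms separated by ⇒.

S ⇒ mul B B ⇒ mul S mul B ⇒ mul mul B B mul B ⇒ mul mul S mul B mul B ⇒ mul mul the mul B mul B ⇒ mul mul the mul quick mul B ⇒ mul mul the mul quick mul quick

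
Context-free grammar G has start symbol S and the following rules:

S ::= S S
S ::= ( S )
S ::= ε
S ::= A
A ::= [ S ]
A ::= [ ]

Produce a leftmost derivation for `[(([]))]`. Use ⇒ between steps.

S ⇒ A   [S ::= A]
A ⇒ [S]   [A ::= [ S ]]
[S] ⇒ [(S)]   [S ::= ( S )]
[(S)] ⇒ [(SS)]   [S ::= S S]
[(SS)] ⇒ [((S)S)]   [S ::= ( S )]
[((S)S)] ⇒ [((A)S)]   [S ::= A]
[((A)S)] ⇒ [(([])S)]   [A ::= [ ]]
[(([])S)] ⇒ [(([]))]   [S ::= ε]

S ⇒ A ⇒ [S] ⇒ [(S)] ⇒ [(SS)] ⇒ [((S)S)] ⇒ [((A)S)] ⇒ [(([])S)] ⇒ [(([]))]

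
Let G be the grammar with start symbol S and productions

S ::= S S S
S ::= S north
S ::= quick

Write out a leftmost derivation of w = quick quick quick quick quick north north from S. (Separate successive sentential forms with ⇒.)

S ⇒ S north ⇒ S north north ⇒ S S S north north ⇒ S S S S S north north ⇒ quick S S S S north north ⇒ quick quick S S S north north ⇒ quick quick quick S S north north ⇒ quick quick quick quick S north north ⇒ quick quick quick quick quick north north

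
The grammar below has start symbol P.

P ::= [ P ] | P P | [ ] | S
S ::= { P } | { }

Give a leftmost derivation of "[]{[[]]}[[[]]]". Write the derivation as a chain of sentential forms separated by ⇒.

P ⇒ PP ⇒ PPP ⇒ []PP ⇒ []SP ⇒ []{P}P ⇒ []{[P]}P ⇒ []{[[]]}P ⇒ []{[[]]}[P] ⇒ []{[[]]}[[P]] ⇒ []{[[]]}[[[]]]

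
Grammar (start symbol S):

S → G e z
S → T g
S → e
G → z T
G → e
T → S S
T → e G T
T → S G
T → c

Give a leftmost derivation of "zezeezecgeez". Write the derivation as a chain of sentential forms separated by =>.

S => Gez => zTez => zSGez => zTgGez => zeGTgGez => zezTTgGez => zezSGTgGez => zezGezGTgGez => zezeezGTgGez => zezeezeTgGez => zezeezecgGez => zezeezecgeez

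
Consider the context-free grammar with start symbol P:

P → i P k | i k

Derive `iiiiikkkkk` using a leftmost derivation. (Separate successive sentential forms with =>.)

P=>iPk=>iiPkk=>iiiPkkk=>iiiiPkkkk=>iiiiikkkkk

P => iPk   [P → i P k]
iPk => iiPkk   [P → i P k]
iiPkk => iiiPkkk   [P → i P k]
iiiPkkk => iiiiPkkkk   [P → i P k]
iiiiPkkkk => iiiiikkkkk   [P → i k]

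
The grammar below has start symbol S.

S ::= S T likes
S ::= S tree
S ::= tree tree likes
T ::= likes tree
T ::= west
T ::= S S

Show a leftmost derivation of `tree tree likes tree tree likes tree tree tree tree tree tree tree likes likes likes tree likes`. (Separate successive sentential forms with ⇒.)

S ⇒ S T likes   [S ::= S T likes]
S T likes ⇒ S T likes T likes   [S ::= S T likes]
S T likes T likes ⇒ tree tree likes T likes T likes   [S ::= tree tree likes]
tree tree likes T likes T likes ⇒ tree tree likes S S likes T likes   [T ::= S S]
tree tree likes S S likes T likes ⇒ tree tree likes S tree S likes T likes   [S ::= S tree]
tree tree likes S tree S likes T likes ⇒ tree tree likes S tree tree S likes T likes   [S ::= S tree]
tree tree likes S tree tree S likes T likes ⇒ tree tree likes S tree tree tree S likes T likes   [S ::= S tree]
tree tree likes S tree tree tree S likes T likes ⇒ tree tree likes S tree tree tree tree S likes T likes   [S ::= S tree]
tree tree likes S tree tree tree tree S likes T likes ⇒ tree tree likes S tree tree tree tree tree S likes T likes   [S ::= S tree]
tree tree likes S tree tree tree tree tree S likes T likes ⇒ tree tree likes tree tree likes tree tree tree tree tree S likes T likes   [S ::= tree tree likes]
tree tree likes tree tree likes tree tree tree tree tree S likes T likes ⇒ tree tree likes tree tree likes tree tree tree tree tree tree tree likes likes T likes   [S ::= tree tree likes]
tree tree likes tree tree likes tree tree tree tree tree tree tree likes likes T likes ⇒ tree tree likes tree tree likes tree tree tree tree tree tree tree likes likes likes tree likes   [T ::= likes tree]

S ⇒ S T likes ⇒ S T likes T likes ⇒ tree tree likes T likes T likes ⇒ tree tree likes S S likes T likes ⇒ tree tree likes S tree S likes T likes ⇒ tree tree likes S tree tree S likes T likes ⇒ tree tree likes S tree tree tree S likes T likes ⇒ tree tree likes S tree tree tree tree S likes T likes ⇒ tree tree likes S tree tree tree tree tree S likes T likes ⇒ tree tree likes tree tree likes tree tree tree tree tree S likes T likes ⇒ tree tree likes tree tree likes tree tree tree tree tree tree tree likes likes T likes ⇒ tree tree likes tree tree likes tree tree tree tree tree tree tree likes likes likes tree likes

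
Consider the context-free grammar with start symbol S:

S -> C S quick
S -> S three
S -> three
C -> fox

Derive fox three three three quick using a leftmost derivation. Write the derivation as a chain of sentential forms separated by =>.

S => C S quick   [S -> C S quick]
C S quick => fox S quick   [C -> fox]
fox S quick => fox S three quick   [S -> S three]
fox S three quick => fox S three three quick   [S -> S three]
fox S three three quick => fox three three three quick   [S -> three]

S => C S quick => fox S quick => fox S three quick => fox S three three quick => fox three three three quick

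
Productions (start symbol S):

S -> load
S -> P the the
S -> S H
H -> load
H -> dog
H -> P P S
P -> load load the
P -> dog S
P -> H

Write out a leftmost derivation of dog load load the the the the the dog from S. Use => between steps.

S => S H => P the the H => dog S the the H => dog P the the the the H => dog load load the the the the the H => dog load load the the the the the dog

S => S H   [S -> S H]
S H => P the the H   [S -> P the the]
P the the H => dog S the the H   [P -> dog S]
dog S the the H => dog P the the the the H   [S -> P the the]
dog P the the the the H => dog load load the the the the the H   [P -> load load the]
dog load load the the the the the H => dog load load the the the the the dog   [H -> dog]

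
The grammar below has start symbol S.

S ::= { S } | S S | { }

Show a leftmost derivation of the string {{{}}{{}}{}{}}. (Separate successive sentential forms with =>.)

S => {S} => {SS} => {{S}S} => {{{}}S} => {{{}}SS} => {{{}}SSS} => {{{}}{S}SS} => {{{}}{{}}SS} => {{{}}{{}}{}S} => {{{}}{{}}{}{}}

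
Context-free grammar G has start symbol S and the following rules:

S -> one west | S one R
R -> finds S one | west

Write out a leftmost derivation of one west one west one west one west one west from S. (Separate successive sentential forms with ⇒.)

S ⇒ S one R ⇒ S one R one R ⇒ S one R one R one R ⇒ S one R one R one R one R ⇒ one west one R one R one R one R ⇒ one west one west one R one R one R ⇒ one west one west one west one R one R ⇒ one west one west one west one west one R ⇒ one west one west one west one west one west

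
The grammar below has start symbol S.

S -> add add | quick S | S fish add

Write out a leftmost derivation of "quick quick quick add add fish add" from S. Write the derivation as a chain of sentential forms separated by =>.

S => quick S   [S -> quick S]
quick S => quick quick S   [S -> quick S]
quick quick S => quick quick quick S   [S -> quick S]
quick quick quick S => quick quick quick S fish add   [S -> S fish add]
quick quick quick S fish add => quick quick quick add add fish add   [S -> add add]

S => quick S => quick quick S => quick quick quick S => quick quick quick S fish add => quick quick quick add add fish add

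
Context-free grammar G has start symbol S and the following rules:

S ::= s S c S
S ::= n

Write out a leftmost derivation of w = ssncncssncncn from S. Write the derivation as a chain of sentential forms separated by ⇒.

S ⇒ sScS   [S ::= s S c S]
sScS ⇒ ssScScS   [S ::= s S c S]
ssScScS ⇒ ssncScS   [S ::= n]
ssncScS ⇒ ssncncS   [S ::= n]
ssncncS ⇒ ssncncsScS   [S ::= s S c S]
ssncncsScS ⇒ ssncncssScScS   [S ::= s S c S]
ssncncssScScS ⇒ ssncncssncScS   [S ::= n]
ssncncssncScS ⇒ ssncncssncncS   [S ::= n]
ssncncssncncS ⇒ ssncncssncncn   [S ::= n]

S⇒sScS⇒ssScScS⇒ssncScS⇒ssncncS⇒ssncncsScS⇒ssncncssScScS⇒ssncncssncScS⇒ssncncssncncS⇒ssncncssncncn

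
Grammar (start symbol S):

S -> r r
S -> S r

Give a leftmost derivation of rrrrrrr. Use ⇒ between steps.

S ⇒ Sr ⇒ Srr ⇒ Srrr ⇒ Srrrr ⇒ Srrrrr ⇒ rrrrrrr

S ⇒ Sr   [S -> S r]
Sr ⇒ Srr   [S -> S r]
Srr ⇒ Srrr   [S -> S r]
Srrr ⇒ Srrrr   [S -> S r]
Srrrr ⇒ Srrrrr   [S -> S r]
Srrrrr ⇒ rrrrrrr   [S -> r r]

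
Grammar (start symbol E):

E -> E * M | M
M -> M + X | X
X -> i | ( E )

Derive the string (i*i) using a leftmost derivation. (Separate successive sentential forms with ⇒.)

E ⇒ M ⇒ X ⇒ (E) ⇒ (E*M) ⇒ (M*M) ⇒ (X*M) ⇒ (i*M) ⇒ (i*X) ⇒ (i*i)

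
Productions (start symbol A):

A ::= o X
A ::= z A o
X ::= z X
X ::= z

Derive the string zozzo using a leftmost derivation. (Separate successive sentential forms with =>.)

A => zAo => zoXo => zozXo => zozzo

A => zAo   [A ::= z A o]
zAo => zoXo   [A ::= o X]
zoXo => zozXo   [X ::= z X]
zozXo => zozzo   [X ::= z]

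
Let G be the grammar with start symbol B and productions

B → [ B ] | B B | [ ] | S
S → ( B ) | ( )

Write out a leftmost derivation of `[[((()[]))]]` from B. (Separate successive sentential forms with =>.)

B => [B]   [B → [ B ]]
[B] => [[B]]   [B → [ B ]]
[[B]] => [[S]]   [B → S]
[[S]] => [[(B)]]   [S → ( B )]
[[(B)]] => [[(S)]]   [B → S]
[[(S)]] => [[((B))]]   [S → ( B )]
[[((B))]] => [[((BB))]]   [B → B B]
[[((BB))]] => [[((SB))]]   [B → S]
[[((SB))]] => [[((()B))]]   [S → ( )]
[[((()B))]] => [[((()[]))]]   [B → [ ]]

B=>[B]=>[[B]]=>[[S]]=>[[(B)]]=>[[(S)]]=>[[((B))]]=>[[((BB))]]=>[[((SB))]]=>[[((()B))]]=>[[((()[]))]]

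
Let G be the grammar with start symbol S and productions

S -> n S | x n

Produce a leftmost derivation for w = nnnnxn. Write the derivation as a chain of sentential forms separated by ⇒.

S ⇒ nS ⇒ nnS ⇒ nnnS ⇒ nnnnS ⇒ nnnnxn

S ⇒ nS   [S -> n S]
nS ⇒ nnS   [S -> n S]
nnS ⇒ nnnS   [S -> n S]
nnnS ⇒ nnnnS   [S -> n S]
nnnnS ⇒ nnnnxn   [S -> x n]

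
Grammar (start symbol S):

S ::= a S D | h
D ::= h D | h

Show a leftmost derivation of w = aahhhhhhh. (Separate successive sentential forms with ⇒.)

S⇒aSD⇒aaSDD⇒aahDD⇒aahhDD⇒aahhhDD⇒aahhhhD⇒aahhhhhD⇒aahhhhhhD⇒aahhhhhhh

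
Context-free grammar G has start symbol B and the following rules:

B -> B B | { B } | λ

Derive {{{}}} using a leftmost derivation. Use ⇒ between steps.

B ⇒ {B}   [B -> { B }]
{B} ⇒ {BB}   [B -> B B]
{BB} ⇒ {BBB}   [B -> B B]
{BBB} ⇒ {{B}BB}   [B -> { B }]
{{B}BB} ⇒ {{BB}BB}   [B -> B B]
{{BB}BB} ⇒ {{BBB}BB}   [B -> B B]
{{BBB}BB} ⇒ {{{B}BB}BB}   [B -> { B }]
{{{B}BB}BB} ⇒ {{{}BB}BB}   [B -> λ]
{{{}BB}BB} ⇒ {{{}B}BB}   [B -> λ]
{{{}B}BB} ⇒ {{{}}BB}   [B -> λ]
{{{}}BB} ⇒ {{{}}B}   [B -> λ]
{{{}}B} ⇒ {{{}}}   [B -> λ]

B ⇒ {B} ⇒ {BB} ⇒ {BBB} ⇒ {{B}BB} ⇒ {{BB}BB} ⇒ {{BBB}BB} ⇒ {{{B}BB}BB} ⇒ {{{}BB}BB} ⇒ {{{}B}BB} ⇒ {{{}}BB} ⇒ {{{}}B} ⇒ {{{}}}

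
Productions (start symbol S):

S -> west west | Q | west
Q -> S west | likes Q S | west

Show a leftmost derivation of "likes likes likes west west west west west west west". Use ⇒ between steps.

S ⇒ Q ⇒ likes Q S ⇒ likes S west S ⇒ likes Q west S ⇒ likes likes Q S west S ⇒ likes likes likes Q S S west S ⇒ likes likes likes S west S S west S ⇒ likes likes likes west west S S west S ⇒ likes likes likes west west west S west S ⇒ likes likes likes west west west west west west S ⇒ likes likes likes west west west west west west Q ⇒ likes likes likes west west west west west west west

S ⇒ Q   [S -> Q]
Q ⇒ likes Q S   [Q -> likes Q S]
likes Q S ⇒ likes S west S   [Q -> S west]
likes S west S ⇒ likes Q west S   [S -> Q]
likes Q west S ⇒ likes likes Q S west S   [Q -> likes Q S]
likes likes Q S west S ⇒ likes likes likes Q S S west S   [Q -> likes Q S]
likes likes likes Q S S west S ⇒ likes likes likes S west S S west S   [Q -> S west]
likes likes likes S west S S west S ⇒ likes likes likes west west S S west S   [S -> west]
likes likes likes west west S S west S ⇒ likes likes likes west west west S west S   [S -> west]
likes likes likes west west west S west S ⇒ likes likes likes west west west west west west S   [S -> west west]
likes likes likes west west west west west west S ⇒ likes likes likes west west west west west west Q   [S -> Q]
likes likes likes west west west west west west Q ⇒ likes likes likes west west west west west west west   [Q -> west]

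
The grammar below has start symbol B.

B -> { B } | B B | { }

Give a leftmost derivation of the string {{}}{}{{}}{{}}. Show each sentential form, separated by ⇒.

B ⇒ BB ⇒ {B}B ⇒ {{}}B ⇒ {{}}BB ⇒ {{}}{}B ⇒ {{}}{}BB ⇒ {{}}{}{B}B ⇒ {{}}{}{{}}B ⇒ {{}}{}{{}}{B} ⇒ {{}}{}{{}}{{}}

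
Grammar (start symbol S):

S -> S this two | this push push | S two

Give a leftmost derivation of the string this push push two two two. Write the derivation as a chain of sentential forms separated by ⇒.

S ⇒ S two ⇒ S two two ⇒ S two two two ⇒ this push push two two two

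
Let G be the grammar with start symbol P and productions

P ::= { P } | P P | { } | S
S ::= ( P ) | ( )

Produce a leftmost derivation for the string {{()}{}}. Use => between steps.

P => {P} => {PP} => {{P}P} => {{S}P} => {{()}P} => {{()}{}}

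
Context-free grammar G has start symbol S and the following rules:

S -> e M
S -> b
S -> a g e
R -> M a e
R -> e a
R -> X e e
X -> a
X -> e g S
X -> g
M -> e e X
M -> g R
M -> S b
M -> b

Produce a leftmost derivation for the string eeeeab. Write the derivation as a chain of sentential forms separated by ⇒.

S ⇒ eM ⇒ eSb ⇒ eeMb ⇒ eeeeXb ⇒ eeeeab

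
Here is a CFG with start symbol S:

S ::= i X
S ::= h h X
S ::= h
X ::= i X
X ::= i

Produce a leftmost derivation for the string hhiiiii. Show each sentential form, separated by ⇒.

S⇒hhX⇒hhiX⇒hhiiX⇒hhiiiX⇒hhiiiiX⇒hhiiiii

S ⇒ hhX   [S ::= h h X]
hhX ⇒ hhiX   [X ::= i X]
hhiX ⇒ hhiiX   [X ::= i X]
hhiiX ⇒ hhiiiX   [X ::= i X]
hhiiiX ⇒ hhiiiiX   [X ::= i X]
hhiiiiX ⇒ hhiiiii   [X ::= i]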